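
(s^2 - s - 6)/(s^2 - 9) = (s + 2)/(s + 3)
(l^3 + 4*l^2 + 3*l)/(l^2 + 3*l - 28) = l*(l^2 + 4*l + 3)/(l^2 + 3*l - 28)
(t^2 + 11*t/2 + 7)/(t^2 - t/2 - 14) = (t + 2)/(t - 4)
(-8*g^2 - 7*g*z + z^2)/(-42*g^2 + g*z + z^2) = (-8*g^2 - 7*g*z + z^2)/(-42*g^2 + g*z + z^2)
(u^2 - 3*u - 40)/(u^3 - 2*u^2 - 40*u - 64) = (u + 5)/(u^2 + 6*u + 8)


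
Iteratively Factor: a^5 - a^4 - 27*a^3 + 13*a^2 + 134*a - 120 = (a + 3)*(a^4 - 4*a^3 - 15*a^2 + 58*a - 40) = (a + 3)*(a + 4)*(a^3 - 8*a^2 + 17*a - 10) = (a - 2)*(a + 3)*(a + 4)*(a^2 - 6*a + 5) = (a - 2)*(a - 1)*(a + 3)*(a + 4)*(a - 5)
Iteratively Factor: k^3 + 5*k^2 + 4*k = (k + 4)*(k^2 + k) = (k + 1)*(k + 4)*(k)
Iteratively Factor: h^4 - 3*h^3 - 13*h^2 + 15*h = (h + 3)*(h^3 - 6*h^2 + 5*h) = (h - 1)*(h + 3)*(h^2 - 5*h) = (h - 5)*(h - 1)*(h + 3)*(h)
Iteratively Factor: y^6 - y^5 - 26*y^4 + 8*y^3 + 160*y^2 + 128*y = (y - 4)*(y^5 + 3*y^4 - 14*y^3 - 48*y^2 - 32*y) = (y - 4)*(y + 1)*(y^4 + 2*y^3 - 16*y^2 - 32*y) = (y - 4)^2*(y + 1)*(y^3 + 6*y^2 + 8*y) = (y - 4)^2*(y + 1)*(y + 4)*(y^2 + 2*y) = (y - 4)^2*(y + 1)*(y + 2)*(y + 4)*(y)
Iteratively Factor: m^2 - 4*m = (m - 4)*(m)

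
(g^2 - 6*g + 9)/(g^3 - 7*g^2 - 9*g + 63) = (g - 3)/(g^2 - 4*g - 21)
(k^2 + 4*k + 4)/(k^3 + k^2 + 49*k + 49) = (k^2 + 4*k + 4)/(k^3 + k^2 + 49*k + 49)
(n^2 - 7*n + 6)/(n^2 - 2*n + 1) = (n - 6)/(n - 1)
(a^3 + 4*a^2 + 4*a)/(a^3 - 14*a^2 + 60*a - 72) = a*(a^2 + 4*a + 4)/(a^3 - 14*a^2 + 60*a - 72)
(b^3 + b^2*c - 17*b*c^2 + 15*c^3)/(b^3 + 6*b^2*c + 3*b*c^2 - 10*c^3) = (b - 3*c)/(b + 2*c)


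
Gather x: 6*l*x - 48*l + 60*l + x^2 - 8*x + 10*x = 12*l + x^2 + x*(6*l + 2)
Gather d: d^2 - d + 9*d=d^2 + 8*d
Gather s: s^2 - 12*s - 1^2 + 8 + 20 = s^2 - 12*s + 27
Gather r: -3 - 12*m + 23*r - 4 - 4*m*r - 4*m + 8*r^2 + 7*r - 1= -16*m + 8*r^2 + r*(30 - 4*m) - 8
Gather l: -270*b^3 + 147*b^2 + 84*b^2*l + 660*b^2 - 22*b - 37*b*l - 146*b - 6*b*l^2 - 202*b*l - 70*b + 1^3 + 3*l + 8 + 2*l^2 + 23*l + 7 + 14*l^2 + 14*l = -270*b^3 + 807*b^2 - 238*b + l^2*(16 - 6*b) + l*(84*b^2 - 239*b + 40) + 16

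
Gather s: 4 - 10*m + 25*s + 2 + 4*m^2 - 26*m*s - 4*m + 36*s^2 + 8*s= 4*m^2 - 14*m + 36*s^2 + s*(33 - 26*m) + 6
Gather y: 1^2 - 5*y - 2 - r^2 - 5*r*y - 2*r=-r^2 - 2*r + y*(-5*r - 5) - 1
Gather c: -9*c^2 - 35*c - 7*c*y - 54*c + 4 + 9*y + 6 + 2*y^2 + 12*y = -9*c^2 + c*(-7*y - 89) + 2*y^2 + 21*y + 10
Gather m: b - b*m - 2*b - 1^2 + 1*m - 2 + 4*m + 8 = -b + m*(5 - b) + 5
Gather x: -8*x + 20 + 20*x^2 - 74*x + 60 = 20*x^2 - 82*x + 80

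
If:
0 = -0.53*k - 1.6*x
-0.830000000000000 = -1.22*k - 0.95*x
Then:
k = 0.92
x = -0.30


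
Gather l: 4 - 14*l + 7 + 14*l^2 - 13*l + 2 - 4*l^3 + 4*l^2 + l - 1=-4*l^3 + 18*l^2 - 26*l + 12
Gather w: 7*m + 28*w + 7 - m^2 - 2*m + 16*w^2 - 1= -m^2 + 5*m + 16*w^2 + 28*w + 6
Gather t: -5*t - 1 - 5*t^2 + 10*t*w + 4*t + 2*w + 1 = -5*t^2 + t*(10*w - 1) + 2*w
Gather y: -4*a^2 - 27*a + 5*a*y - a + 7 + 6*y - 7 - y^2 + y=-4*a^2 - 28*a - y^2 + y*(5*a + 7)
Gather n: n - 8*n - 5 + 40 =35 - 7*n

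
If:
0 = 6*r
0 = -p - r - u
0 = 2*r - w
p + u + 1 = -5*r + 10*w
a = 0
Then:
No Solution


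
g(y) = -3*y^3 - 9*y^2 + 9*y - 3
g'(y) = -9*y^2 - 18*y + 9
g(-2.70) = -33.86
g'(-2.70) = -8.01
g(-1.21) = -21.75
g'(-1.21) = 17.60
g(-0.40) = -7.85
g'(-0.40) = 14.76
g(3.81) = -265.27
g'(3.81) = -190.22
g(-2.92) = -31.33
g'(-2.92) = -15.18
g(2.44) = -78.20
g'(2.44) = -88.50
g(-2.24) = -34.60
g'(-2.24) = 4.16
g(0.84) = -3.57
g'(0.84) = -12.47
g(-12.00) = 3777.00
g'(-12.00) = -1071.00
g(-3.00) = -30.00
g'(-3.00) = -18.00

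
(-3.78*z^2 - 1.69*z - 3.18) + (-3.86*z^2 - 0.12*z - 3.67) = -7.64*z^2 - 1.81*z - 6.85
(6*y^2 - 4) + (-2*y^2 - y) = 4*y^2 - y - 4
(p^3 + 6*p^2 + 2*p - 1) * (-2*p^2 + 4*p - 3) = -2*p^5 - 8*p^4 + 17*p^3 - 8*p^2 - 10*p + 3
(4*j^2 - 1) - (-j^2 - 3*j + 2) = 5*j^2 + 3*j - 3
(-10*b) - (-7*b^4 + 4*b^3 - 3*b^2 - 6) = 7*b^4 - 4*b^3 + 3*b^2 - 10*b + 6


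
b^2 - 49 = (b - 7)*(b + 7)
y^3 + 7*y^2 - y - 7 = (y - 1)*(y + 1)*(y + 7)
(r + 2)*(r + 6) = r^2 + 8*r + 12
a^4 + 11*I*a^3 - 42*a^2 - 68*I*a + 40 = (a + 2*I)^3*(a + 5*I)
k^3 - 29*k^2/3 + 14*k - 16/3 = (k - 8)*(k - 1)*(k - 2/3)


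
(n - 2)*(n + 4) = n^2 + 2*n - 8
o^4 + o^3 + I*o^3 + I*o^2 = o^2*(o + 1)*(o + I)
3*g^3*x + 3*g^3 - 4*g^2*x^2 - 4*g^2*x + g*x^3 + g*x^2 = (-3*g + x)*(-g + x)*(g*x + g)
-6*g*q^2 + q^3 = q^2*(-6*g + q)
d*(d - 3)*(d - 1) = d^3 - 4*d^2 + 3*d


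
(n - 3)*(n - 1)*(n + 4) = n^3 - 13*n + 12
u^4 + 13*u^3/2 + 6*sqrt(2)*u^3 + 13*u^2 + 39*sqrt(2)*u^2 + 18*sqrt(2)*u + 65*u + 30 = (u + 1/2)*(u + 6)*(u + sqrt(2))*(u + 5*sqrt(2))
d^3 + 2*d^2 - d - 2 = (d - 1)*(d + 1)*(d + 2)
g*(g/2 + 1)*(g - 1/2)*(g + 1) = g^4/2 + 5*g^3/4 + g^2/4 - g/2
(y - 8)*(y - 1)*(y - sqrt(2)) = y^3 - 9*y^2 - sqrt(2)*y^2 + 8*y + 9*sqrt(2)*y - 8*sqrt(2)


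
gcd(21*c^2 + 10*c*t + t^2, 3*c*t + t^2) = 3*c + t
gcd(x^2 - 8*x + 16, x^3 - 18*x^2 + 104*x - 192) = x - 4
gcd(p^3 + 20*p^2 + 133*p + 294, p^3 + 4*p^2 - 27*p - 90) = p + 6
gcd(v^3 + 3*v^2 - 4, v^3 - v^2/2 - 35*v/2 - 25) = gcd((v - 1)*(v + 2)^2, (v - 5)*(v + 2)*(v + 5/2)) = v + 2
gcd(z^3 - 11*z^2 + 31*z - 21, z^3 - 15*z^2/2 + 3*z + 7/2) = z^2 - 8*z + 7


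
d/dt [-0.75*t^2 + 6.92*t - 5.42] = 6.92 - 1.5*t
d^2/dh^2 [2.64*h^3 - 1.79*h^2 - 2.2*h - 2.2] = 15.84*h - 3.58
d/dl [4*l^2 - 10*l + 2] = 8*l - 10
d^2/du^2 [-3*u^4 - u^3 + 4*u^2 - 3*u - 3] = -36*u^2 - 6*u + 8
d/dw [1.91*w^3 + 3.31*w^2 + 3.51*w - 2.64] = 5.73*w^2 + 6.62*w + 3.51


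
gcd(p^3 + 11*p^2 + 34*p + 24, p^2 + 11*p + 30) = p + 6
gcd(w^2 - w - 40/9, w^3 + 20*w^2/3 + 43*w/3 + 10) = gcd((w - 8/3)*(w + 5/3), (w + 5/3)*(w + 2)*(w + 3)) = w + 5/3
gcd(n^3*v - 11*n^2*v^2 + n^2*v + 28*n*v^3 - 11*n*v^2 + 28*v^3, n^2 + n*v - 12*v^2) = 1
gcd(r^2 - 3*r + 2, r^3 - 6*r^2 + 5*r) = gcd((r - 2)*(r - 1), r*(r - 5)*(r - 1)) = r - 1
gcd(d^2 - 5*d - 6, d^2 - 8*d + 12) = d - 6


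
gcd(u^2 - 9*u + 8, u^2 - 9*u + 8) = u^2 - 9*u + 8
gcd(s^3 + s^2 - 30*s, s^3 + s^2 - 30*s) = s^3 + s^2 - 30*s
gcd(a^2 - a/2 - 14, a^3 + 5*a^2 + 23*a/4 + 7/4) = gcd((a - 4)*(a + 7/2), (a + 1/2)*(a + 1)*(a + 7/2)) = a + 7/2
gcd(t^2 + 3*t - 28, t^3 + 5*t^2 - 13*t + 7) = t + 7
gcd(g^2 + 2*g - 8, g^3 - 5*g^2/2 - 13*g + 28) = g - 2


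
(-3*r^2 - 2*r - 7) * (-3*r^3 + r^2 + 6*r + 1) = 9*r^5 + 3*r^4 + r^3 - 22*r^2 - 44*r - 7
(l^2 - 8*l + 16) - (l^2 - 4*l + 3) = 13 - 4*l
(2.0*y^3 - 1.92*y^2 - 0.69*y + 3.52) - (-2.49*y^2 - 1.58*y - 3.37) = 2.0*y^3 + 0.57*y^2 + 0.89*y + 6.89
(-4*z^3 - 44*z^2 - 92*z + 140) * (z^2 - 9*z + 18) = -4*z^5 - 8*z^4 + 232*z^3 + 176*z^2 - 2916*z + 2520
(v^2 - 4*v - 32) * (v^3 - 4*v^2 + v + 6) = v^5 - 8*v^4 - 15*v^3 + 130*v^2 - 56*v - 192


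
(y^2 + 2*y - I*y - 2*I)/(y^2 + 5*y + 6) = (y - I)/(y + 3)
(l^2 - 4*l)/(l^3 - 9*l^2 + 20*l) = 1/(l - 5)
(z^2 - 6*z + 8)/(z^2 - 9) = (z^2 - 6*z + 8)/(z^2 - 9)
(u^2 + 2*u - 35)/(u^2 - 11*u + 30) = (u + 7)/(u - 6)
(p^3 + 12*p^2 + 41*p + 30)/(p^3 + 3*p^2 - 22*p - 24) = (p + 5)/(p - 4)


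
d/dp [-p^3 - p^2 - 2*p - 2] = -3*p^2 - 2*p - 2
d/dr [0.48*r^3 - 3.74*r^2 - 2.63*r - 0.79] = 1.44*r^2 - 7.48*r - 2.63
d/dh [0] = 0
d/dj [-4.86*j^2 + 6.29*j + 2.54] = 6.29 - 9.72*j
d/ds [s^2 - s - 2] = 2*s - 1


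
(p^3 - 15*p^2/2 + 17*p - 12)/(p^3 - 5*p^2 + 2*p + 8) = (p - 3/2)/(p + 1)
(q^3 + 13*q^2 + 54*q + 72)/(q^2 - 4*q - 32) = (q^2 + 9*q + 18)/(q - 8)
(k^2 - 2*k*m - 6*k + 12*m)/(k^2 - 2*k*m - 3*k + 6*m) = (k - 6)/(k - 3)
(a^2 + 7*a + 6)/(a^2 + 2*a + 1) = (a + 6)/(a + 1)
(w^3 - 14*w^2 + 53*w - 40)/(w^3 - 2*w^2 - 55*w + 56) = (w - 5)/(w + 7)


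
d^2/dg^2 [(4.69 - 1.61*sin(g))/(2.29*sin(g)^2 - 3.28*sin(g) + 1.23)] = (8.443001*sin(g)^5 - 86.286284*sin(g)^4 + 61.58726*sin(g)^3 + 156.448754*sin(g)^2 - 200.641413*sin(g) + 61.502378)/(2.29*sin(g)^2 - 3.28*sin(g) + 1.23)^3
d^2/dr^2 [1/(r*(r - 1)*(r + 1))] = (12*r^4 - 6*r^2 + 2)/(r^9 - 3*r^7 + 3*r^5 - r^3)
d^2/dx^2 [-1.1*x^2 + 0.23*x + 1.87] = -2.20000000000000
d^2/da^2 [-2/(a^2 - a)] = 4*(a*(a - 1) - (2*a - 1)^2)/(a^3*(a - 1)^3)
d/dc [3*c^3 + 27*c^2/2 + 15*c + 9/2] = 9*c^2 + 27*c + 15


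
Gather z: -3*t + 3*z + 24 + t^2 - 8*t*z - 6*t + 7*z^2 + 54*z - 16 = t^2 - 9*t + 7*z^2 + z*(57 - 8*t) + 8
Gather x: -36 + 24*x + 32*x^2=32*x^2 + 24*x - 36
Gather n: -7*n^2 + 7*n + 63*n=-7*n^2 + 70*n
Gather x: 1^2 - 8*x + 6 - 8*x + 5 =12 - 16*x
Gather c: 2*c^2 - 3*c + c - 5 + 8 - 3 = 2*c^2 - 2*c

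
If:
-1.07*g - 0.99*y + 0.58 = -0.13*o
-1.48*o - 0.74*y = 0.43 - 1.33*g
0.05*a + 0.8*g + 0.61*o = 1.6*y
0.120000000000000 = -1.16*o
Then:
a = 2.94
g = 0.33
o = -0.10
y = 0.22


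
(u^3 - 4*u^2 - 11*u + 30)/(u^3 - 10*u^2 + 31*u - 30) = (u + 3)/(u - 3)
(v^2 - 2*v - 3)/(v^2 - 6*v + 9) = (v + 1)/(v - 3)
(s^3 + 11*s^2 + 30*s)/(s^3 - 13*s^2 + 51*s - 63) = s*(s^2 + 11*s + 30)/(s^3 - 13*s^2 + 51*s - 63)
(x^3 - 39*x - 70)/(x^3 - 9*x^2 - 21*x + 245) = (x + 2)/(x - 7)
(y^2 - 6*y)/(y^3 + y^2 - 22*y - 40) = y*(y - 6)/(y^3 + y^2 - 22*y - 40)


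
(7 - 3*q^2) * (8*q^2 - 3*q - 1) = -24*q^4 + 9*q^3 + 59*q^2 - 21*q - 7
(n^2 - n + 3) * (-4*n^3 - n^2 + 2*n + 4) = -4*n^5 + 3*n^4 - 9*n^3 - n^2 + 2*n + 12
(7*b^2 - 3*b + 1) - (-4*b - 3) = 7*b^2 + b + 4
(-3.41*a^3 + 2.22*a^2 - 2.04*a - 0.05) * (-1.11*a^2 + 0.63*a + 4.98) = 3.7851*a^5 - 4.6125*a^4 - 13.3188*a^3 + 9.8259*a^2 - 10.1907*a - 0.249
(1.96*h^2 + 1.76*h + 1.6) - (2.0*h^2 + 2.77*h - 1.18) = -0.04*h^2 - 1.01*h + 2.78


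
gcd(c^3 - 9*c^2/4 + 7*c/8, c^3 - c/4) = c^2 - c/2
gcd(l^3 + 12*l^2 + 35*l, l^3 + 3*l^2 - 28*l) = l^2 + 7*l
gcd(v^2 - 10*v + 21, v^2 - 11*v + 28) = v - 7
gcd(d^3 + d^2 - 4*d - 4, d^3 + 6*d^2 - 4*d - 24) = d^2 - 4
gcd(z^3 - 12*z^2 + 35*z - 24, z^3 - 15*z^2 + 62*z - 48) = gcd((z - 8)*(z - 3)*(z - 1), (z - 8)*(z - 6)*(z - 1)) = z^2 - 9*z + 8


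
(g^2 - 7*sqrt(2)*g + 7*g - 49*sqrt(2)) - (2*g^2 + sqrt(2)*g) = -g^2 - 8*sqrt(2)*g + 7*g - 49*sqrt(2)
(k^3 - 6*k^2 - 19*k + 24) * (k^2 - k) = k^5 - 7*k^4 - 13*k^3 + 43*k^2 - 24*k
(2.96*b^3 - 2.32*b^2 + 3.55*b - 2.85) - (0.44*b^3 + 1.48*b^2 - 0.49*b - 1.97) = 2.52*b^3 - 3.8*b^2 + 4.04*b - 0.88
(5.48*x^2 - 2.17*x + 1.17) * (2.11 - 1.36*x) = -7.4528*x^3 + 14.514*x^2 - 6.1699*x + 2.4687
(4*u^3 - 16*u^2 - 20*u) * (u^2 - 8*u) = 4*u^5 - 48*u^4 + 108*u^3 + 160*u^2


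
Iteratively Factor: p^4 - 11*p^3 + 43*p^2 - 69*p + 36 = (p - 4)*(p^3 - 7*p^2 + 15*p - 9) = (p - 4)*(p - 3)*(p^2 - 4*p + 3) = (p - 4)*(p - 3)*(p - 1)*(p - 3)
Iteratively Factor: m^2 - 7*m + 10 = (m - 5)*(m - 2)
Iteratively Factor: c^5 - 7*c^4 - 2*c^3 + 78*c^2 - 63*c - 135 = (c + 1)*(c^4 - 8*c^3 + 6*c^2 + 72*c - 135) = (c + 1)*(c + 3)*(c^3 - 11*c^2 + 39*c - 45) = (c - 5)*(c + 1)*(c + 3)*(c^2 - 6*c + 9) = (c - 5)*(c - 3)*(c + 1)*(c + 3)*(c - 3)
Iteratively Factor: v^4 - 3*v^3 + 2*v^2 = (v)*(v^3 - 3*v^2 + 2*v) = v^2*(v^2 - 3*v + 2) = v^2*(v - 2)*(v - 1)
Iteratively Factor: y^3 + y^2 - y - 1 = (y + 1)*(y^2 - 1) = (y - 1)*(y + 1)*(y + 1)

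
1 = 1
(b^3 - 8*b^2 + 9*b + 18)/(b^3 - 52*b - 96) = (-b^3 + 8*b^2 - 9*b - 18)/(-b^3 + 52*b + 96)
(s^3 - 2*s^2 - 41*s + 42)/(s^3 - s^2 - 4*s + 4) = (s^2 - s - 42)/(s^2 - 4)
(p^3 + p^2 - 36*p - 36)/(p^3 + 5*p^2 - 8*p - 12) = (p - 6)/(p - 2)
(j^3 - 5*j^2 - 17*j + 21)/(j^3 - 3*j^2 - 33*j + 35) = (j + 3)/(j + 5)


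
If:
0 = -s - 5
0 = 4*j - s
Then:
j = -5/4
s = -5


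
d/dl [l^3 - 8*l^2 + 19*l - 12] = 3*l^2 - 16*l + 19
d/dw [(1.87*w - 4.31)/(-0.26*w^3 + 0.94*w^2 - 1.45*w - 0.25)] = (0.9724*w^3 - 5.1196*w^2 + 8.1028*w - 6.717)/(0.0676*w^6 - 0.4888*w^5 + 1.6376*w^4 - 2.596*w^3 + 1.6325*w^2 + 0.725*w + 0.0625)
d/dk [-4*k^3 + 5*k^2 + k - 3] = -12*k^2 + 10*k + 1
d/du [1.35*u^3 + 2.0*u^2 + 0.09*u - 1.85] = 4.05*u^2 + 4.0*u + 0.09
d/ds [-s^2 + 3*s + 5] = 3 - 2*s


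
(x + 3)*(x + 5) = x^2 + 8*x + 15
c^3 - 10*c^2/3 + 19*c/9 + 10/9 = (c - 2)*(c - 5/3)*(c + 1/3)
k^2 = k^2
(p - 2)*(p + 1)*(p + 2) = p^3 + p^2 - 4*p - 4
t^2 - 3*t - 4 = (t - 4)*(t + 1)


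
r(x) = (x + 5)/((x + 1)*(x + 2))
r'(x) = 1/((x + 1)*(x + 2)) - (x + 5)/((x + 1)*(x + 2)^2) - (x + 5)/((x + 1)^2*(x + 2)) = (-x^2 - 10*x - 13)/(x^4 + 6*x^3 + 13*x^2 + 12*x + 4)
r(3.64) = 0.33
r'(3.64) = -0.09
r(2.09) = 0.56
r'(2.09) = -0.24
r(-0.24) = 3.56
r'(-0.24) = -5.96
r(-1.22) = -22.03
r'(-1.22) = -77.71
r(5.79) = 0.20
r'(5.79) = -0.04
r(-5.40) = -0.03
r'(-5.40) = 0.05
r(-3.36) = 0.51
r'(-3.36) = 0.90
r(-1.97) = -104.12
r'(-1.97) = 3329.08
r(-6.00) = -0.05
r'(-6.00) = 0.03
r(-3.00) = 1.00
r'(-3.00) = 2.00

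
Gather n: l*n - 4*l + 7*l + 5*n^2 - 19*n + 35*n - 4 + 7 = 3*l + 5*n^2 + n*(l + 16) + 3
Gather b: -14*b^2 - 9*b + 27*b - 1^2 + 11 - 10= -14*b^2 + 18*b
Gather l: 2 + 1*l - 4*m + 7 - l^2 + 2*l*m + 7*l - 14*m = -l^2 + l*(2*m + 8) - 18*m + 9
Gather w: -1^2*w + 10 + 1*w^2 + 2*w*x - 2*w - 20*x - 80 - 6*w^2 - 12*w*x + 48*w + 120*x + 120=-5*w^2 + w*(45 - 10*x) + 100*x + 50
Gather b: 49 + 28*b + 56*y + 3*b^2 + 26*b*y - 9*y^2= 3*b^2 + b*(26*y + 28) - 9*y^2 + 56*y + 49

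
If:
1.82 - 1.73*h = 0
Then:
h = 1.05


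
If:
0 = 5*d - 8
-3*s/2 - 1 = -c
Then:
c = 3*s/2 + 1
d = 8/5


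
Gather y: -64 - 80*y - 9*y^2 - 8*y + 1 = -9*y^2 - 88*y - 63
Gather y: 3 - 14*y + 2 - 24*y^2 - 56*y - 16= -24*y^2 - 70*y - 11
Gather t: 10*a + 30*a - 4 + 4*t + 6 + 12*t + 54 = 40*a + 16*t + 56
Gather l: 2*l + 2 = 2*l + 2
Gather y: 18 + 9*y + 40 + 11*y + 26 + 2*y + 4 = 22*y + 88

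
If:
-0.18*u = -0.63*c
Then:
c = 0.285714285714286*u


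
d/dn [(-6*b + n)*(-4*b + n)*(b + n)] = 14*b^2 - 18*b*n + 3*n^2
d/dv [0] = 0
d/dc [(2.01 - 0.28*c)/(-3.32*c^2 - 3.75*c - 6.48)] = (-0.9296*c^2 + 13.3464*c + 9.3519)/(11.0224*c^4 + 24.9*c^3 + 57.0897*c^2 + 48.6*c + 41.9904)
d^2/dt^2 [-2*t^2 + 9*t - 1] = -4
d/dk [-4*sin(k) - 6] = -4*cos(k)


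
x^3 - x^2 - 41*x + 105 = (x - 5)*(x - 3)*(x + 7)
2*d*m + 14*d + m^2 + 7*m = (2*d + m)*(m + 7)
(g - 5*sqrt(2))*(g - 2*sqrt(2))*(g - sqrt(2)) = g^3 - 8*sqrt(2)*g^2 + 34*g - 20*sqrt(2)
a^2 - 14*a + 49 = (a - 7)^2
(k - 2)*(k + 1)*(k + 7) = k^3 + 6*k^2 - 9*k - 14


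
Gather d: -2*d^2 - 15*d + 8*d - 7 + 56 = -2*d^2 - 7*d + 49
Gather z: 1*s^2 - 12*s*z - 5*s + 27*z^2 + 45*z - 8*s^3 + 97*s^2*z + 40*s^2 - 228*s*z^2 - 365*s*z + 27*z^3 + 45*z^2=-8*s^3 + 41*s^2 - 5*s + 27*z^3 + z^2*(72 - 228*s) + z*(97*s^2 - 377*s + 45)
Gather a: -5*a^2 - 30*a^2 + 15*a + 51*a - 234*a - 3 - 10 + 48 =-35*a^2 - 168*a + 35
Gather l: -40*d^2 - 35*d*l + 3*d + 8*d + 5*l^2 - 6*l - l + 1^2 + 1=-40*d^2 + 11*d + 5*l^2 + l*(-35*d - 7) + 2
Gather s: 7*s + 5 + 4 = 7*s + 9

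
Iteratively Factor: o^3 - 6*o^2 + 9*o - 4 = (o - 4)*(o^2 - 2*o + 1) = (o - 4)*(o - 1)*(o - 1)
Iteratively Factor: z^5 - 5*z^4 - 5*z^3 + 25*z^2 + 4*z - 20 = (z - 5)*(z^4 - 5*z^2 + 4) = (z - 5)*(z + 2)*(z^3 - 2*z^2 - z + 2) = (z - 5)*(z - 1)*(z + 2)*(z^2 - z - 2) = (z - 5)*(z - 1)*(z + 1)*(z + 2)*(z - 2)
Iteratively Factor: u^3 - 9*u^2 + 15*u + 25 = (u - 5)*(u^2 - 4*u - 5) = (u - 5)*(u + 1)*(u - 5)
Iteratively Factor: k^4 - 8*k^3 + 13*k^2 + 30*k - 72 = (k - 4)*(k^3 - 4*k^2 - 3*k + 18) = (k - 4)*(k - 3)*(k^2 - k - 6) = (k - 4)*(k - 3)^2*(k + 2)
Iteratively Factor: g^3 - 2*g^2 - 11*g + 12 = (g - 4)*(g^2 + 2*g - 3) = (g - 4)*(g + 3)*(g - 1)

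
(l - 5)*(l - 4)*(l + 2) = l^3 - 7*l^2 + 2*l + 40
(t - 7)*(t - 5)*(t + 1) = t^3 - 11*t^2 + 23*t + 35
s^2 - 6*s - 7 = (s - 7)*(s + 1)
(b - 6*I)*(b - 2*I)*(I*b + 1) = I*b^3 + 9*b^2 - 20*I*b - 12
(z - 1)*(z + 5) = z^2 + 4*z - 5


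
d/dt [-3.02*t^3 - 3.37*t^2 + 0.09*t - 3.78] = -9.06*t^2 - 6.74*t + 0.09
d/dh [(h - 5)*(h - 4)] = 2*h - 9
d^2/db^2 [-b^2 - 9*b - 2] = -2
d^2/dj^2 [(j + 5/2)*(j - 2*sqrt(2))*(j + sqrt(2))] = 6*j - 2*sqrt(2) + 5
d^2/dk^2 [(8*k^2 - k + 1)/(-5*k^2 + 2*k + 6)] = 2*(-55*k^3 - 795*k^2 + 120*k - 334)/(125*k^6 - 150*k^5 - 390*k^4 + 352*k^3 + 468*k^2 - 216*k - 216)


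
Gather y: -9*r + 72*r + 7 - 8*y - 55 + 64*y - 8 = 63*r + 56*y - 56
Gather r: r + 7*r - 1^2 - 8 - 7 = 8*r - 16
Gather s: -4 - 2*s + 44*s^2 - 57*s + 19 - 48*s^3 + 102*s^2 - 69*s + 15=-48*s^3 + 146*s^2 - 128*s + 30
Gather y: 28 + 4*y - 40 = 4*y - 12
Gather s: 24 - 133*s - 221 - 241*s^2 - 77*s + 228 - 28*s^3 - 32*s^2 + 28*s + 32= -28*s^3 - 273*s^2 - 182*s + 63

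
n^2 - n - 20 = (n - 5)*(n + 4)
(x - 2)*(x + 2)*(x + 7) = x^3 + 7*x^2 - 4*x - 28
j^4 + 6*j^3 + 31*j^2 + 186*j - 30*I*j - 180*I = (j + 6)*(j - 5*I)*(j - I)*(j + 6*I)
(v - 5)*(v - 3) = v^2 - 8*v + 15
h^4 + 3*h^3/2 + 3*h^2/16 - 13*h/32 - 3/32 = (h - 1/2)*(h + 1/4)*(h + 3/4)*(h + 1)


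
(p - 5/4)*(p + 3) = p^2 + 7*p/4 - 15/4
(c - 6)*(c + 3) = c^2 - 3*c - 18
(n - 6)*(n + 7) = n^2 + n - 42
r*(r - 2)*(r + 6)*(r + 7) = r^4 + 11*r^3 + 16*r^2 - 84*r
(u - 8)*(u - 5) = u^2 - 13*u + 40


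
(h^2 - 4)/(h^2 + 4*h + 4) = (h - 2)/(h + 2)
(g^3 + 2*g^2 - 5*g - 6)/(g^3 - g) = (g^2 + g - 6)/(g*(g - 1))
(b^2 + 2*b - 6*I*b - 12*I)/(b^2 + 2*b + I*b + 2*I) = (b - 6*I)/(b + I)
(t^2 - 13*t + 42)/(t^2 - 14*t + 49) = (t - 6)/(t - 7)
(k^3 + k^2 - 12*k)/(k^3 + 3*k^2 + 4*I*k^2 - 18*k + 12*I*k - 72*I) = k*(k + 4)/(k^2 + 2*k*(3 + 2*I) + 24*I)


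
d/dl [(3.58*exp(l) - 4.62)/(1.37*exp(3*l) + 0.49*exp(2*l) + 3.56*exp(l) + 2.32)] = (-9.8092*exp(3*l) + 17.234*exp(2*l) + 4.5276*exp(l) + 24.7528)*exp(l)/(1.8769*exp(6*l) + 1.3426*exp(5*l) + 9.9945*exp(4*l) + 9.8456*exp(3*l) + 14.9472*exp(2*l) + 16.5184*exp(l) + 5.3824)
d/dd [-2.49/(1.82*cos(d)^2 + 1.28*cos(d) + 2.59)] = -(9.0636*cos(d) + 3.1872)*sin(d)/(1.82*cos(d)^2 + 1.28*cos(d) + 2.59)^2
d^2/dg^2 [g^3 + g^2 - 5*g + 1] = 6*g + 2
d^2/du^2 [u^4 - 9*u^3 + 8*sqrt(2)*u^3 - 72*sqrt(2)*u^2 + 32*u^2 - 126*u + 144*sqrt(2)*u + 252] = 12*u^2 - 54*u + 48*sqrt(2)*u - 144*sqrt(2) + 64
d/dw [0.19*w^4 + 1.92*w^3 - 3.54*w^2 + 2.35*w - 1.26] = 0.76*w^3 + 5.76*w^2 - 7.08*w + 2.35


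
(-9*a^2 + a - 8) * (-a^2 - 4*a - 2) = 9*a^4 + 35*a^3 + 22*a^2 + 30*a + 16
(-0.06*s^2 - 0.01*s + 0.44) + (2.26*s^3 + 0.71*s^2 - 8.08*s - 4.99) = 2.26*s^3 + 0.65*s^2 - 8.09*s - 4.55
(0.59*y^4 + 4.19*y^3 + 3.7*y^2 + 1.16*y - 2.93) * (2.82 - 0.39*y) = -0.2301*y^5 + 0.0296999999999996*y^4 + 10.3728*y^3 + 9.9816*y^2 + 4.4139*y - 8.2626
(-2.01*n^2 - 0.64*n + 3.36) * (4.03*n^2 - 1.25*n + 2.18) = -8.1003*n^4 - 0.0667000000000004*n^3 + 9.959*n^2 - 5.5952*n + 7.3248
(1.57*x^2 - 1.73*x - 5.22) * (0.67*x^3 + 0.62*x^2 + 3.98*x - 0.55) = 1.0519*x^5 - 0.1857*x^4 + 1.6786*x^3 - 10.9853*x^2 - 19.8241*x + 2.871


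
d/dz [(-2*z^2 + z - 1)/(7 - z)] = 2*(z^2 - 14*z + 3)/(z^2 - 14*z + 49)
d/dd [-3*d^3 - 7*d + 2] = -9*d^2 - 7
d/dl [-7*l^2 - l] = -14*l - 1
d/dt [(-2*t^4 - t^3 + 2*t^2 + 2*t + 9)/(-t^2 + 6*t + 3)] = (4*t^5 - 35*t^4 - 36*t^3 + 5*t^2 + 30*t - 48)/(t^4 - 12*t^3 + 30*t^2 + 36*t + 9)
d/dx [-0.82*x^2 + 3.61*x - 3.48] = 3.61 - 1.64*x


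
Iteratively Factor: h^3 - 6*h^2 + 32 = (h - 4)*(h^2 - 2*h - 8) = (h - 4)^2*(h + 2)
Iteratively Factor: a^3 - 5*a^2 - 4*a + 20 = (a - 2)*(a^2 - 3*a - 10) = (a - 2)*(a + 2)*(a - 5)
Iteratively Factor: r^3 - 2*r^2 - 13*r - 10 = (r + 2)*(r^2 - 4*r - 5) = (r + 1)*(r + 2)*(r - 5)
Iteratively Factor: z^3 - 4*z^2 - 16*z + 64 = (z - 4)*(z^2 - 16) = (z - 4)*(z + 4)*(z - 4)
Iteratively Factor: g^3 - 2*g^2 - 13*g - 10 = (g - 5)*(g^2 + 3*g + 2) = (g - 5)*(g + 2)*(g + 1)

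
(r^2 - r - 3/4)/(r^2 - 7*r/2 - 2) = (r - 3/2)/(r - 4)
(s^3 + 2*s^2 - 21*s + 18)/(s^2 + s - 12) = (s^2 + 5*s - 6)/(s + 4)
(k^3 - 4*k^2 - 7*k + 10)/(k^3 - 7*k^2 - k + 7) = (k^2 - 3*k - 10)/(k^2 - 6*k - 7)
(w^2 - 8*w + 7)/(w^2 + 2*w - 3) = (w - 7)/(w + 3)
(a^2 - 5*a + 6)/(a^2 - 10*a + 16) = (a - 3)/(a - 8)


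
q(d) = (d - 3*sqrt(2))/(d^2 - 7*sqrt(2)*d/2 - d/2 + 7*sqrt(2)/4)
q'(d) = (d - 3*sqrt(2))*(-2*d + 1/2 + 7*sqrt(2)/2)/(d^2 - 7*sqrt(2)*d/2 - d/2 + 7*sqrt(2)/4)^2 + 1/(d^2 - 7*sqrt(2)*d/2 - d/2 + 7*sqrt(2)/4)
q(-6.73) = -0.13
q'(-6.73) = -0.02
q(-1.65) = -0.42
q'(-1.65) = -0.19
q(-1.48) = -0.45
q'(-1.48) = -0.22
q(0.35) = -5.64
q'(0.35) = -37.39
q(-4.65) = -0.18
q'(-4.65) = -0.03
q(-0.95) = -0.61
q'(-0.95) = -0.40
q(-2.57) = -0.30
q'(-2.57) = -0.09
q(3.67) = 0.14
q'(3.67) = -0.18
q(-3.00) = -0.26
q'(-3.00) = -0.07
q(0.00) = -1.71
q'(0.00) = -3.37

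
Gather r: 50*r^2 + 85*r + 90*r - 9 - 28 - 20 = 50*r^2 + 175*r - 57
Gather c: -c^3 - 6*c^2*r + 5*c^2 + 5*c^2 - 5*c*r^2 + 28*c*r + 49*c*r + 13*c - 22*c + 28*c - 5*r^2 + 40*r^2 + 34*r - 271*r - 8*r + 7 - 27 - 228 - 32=-c^3 + c^2*(10 - 6*r) + c*(-5*r^2 + 77*r + 19) + 35*r^2 - 245*r - 280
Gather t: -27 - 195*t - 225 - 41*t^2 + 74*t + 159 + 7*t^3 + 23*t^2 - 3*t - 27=7*t^3 - 18*t^2 - 124*t - 120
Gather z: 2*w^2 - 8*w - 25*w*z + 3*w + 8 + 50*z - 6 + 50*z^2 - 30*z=2*w^2 - 5*w + 50*z^2 + z*(20 - 25*w) + 2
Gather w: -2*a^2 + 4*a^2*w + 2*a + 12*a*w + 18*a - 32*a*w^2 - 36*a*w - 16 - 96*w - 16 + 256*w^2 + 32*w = -2*a^2 + 20*a + w^2*(256 - 32*a) + w*(4*a^2 - 24*a - 64) - 32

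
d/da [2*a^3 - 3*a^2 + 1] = 6*a*(a - 1)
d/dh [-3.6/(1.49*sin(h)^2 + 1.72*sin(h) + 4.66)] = (10.728*sin(h) + 6.192)*cos(h)/(1.49*sin(h)^2 + 1.72*sin(h) + 4.66)^2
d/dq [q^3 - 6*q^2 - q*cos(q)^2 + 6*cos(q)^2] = 3*q^2 + q*sin(2*q) - 12*q - 6*sin(2*q) - cos(q)^2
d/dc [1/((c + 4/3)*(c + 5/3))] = 81*(-2*c - 3)/(81*c^4 + 486*c^3 + 1089*c^2 + 1080*c + 400)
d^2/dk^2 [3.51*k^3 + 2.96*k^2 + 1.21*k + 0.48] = 21.06*k + 5.92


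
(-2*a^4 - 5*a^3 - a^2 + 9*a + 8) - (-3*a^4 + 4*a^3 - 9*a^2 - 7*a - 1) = a^4 - 9*a^3 + 8*a^2 + 16*a + 9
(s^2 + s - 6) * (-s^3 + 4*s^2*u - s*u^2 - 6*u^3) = -s^5 + 4*s^4*u - s^4 - s^3*u^2 + 4*s^3*u + 6*s^3 - 6*s^2*u^3 - s^2*u^2 - 24*s^2*u - 6*s*u^3 + 6*s*u^2 + 36*u^3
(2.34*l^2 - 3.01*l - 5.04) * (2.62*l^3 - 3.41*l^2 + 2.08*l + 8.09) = 6.1308*l^5 - 15.8656*l^4 + 1.9265*l^3 + 29.8562*l^2 - 34.8341*l - 40.7736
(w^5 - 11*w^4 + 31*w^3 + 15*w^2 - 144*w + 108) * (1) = w^5 - 11*w^4 + 31*w^3 + 15*w^2 - 144*w + 108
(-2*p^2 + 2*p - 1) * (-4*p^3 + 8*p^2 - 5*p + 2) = 8*p^5 - 24*p^4 + 30*p^3 - 22*p^2 + 9*p - 2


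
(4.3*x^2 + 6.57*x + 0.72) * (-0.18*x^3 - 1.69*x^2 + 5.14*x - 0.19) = -0.774*x^5 - 8.4496*x^4 + 10.8691*x^3 + 31.736*x^2 + 2.4525*x - 0.1368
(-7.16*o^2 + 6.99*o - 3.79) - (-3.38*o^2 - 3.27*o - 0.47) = -3.78*o^2 + 10.26*o - 3.32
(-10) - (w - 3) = -w - 7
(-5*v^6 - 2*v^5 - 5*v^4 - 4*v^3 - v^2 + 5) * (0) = 0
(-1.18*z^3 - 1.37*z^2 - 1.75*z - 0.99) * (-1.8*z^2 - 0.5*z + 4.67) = 2.124*z^5 + 3.056*z^4 - 1.6756*z^3 - 3.7409*z^2 - 7.6775*z - 4.6233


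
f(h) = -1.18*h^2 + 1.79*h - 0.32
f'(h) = 1.79 - 2.36*h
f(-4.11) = -27.61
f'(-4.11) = 11.49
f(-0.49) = -1.48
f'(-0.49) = 2.95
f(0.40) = 0.21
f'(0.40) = 0.85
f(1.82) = -0.97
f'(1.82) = -2.51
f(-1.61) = -6.26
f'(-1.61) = 5.59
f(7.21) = -48.76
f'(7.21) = -15.23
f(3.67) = -9.64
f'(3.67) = -6.87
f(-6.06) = -54.50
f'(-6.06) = 16.09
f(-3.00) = -16.31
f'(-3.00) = 8.87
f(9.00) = -79.79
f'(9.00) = -19.45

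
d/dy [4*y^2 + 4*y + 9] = 8*y + 4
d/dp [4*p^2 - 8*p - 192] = 8*p - 8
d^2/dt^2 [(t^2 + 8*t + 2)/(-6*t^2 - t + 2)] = 4*(-141*t^3 - 126*t^2 - 162*t - 23)/(216*t^6 + 108*t^5 - 198*t^4 - 71*t^3 + 66*t^2 + 12*t - 8)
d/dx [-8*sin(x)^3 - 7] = -24*sin(x)^2*cos(x)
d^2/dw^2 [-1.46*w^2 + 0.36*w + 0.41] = -2.92000000000000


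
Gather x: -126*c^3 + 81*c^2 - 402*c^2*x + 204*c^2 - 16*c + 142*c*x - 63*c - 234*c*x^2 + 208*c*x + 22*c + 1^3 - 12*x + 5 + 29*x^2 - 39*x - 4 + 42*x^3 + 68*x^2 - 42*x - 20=-126*c^3 + 285*c^2 - 57*c + 42*x^3 + x^2*(97 - 234*c) + x*(-402*c^2 + 350*c - 93) - 18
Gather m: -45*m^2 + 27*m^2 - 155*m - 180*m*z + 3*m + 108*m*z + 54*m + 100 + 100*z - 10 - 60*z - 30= -18*m^2 + m*(-72*z - 98) + 40*z + 60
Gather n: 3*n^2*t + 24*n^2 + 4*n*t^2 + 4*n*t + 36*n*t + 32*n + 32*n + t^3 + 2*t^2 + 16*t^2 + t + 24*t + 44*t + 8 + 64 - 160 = n^2*(3*t + 24) + n*(4*t^2 + 40*t + 64) + t^3 + 18*t^2 + 69*t - 88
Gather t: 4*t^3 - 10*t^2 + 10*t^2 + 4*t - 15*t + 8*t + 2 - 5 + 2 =4*t^3 - 3*t - 1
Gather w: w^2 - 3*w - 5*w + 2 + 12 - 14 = w^2 - 8*w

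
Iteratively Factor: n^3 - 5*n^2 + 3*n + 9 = (n - 3)*(n^2 - 2*n - 3) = (n - 3)^2*(n + 1)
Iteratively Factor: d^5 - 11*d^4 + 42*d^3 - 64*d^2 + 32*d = (d - 2)*(d^4 - 9*d^3 + 24*d^2 - 16*d) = (d - 2)*(d - 1)*(d^3 - 8*d^2 + 16*d) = (d - 4)*(d - 2)*(d - 1)*(d^2 - 4*d) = d*(d - 4)*(d - 2)*(d - 1)*(d - 4)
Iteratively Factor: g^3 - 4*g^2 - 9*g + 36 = (g - 4)*(g^2 - 9) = (g - 4)*(g - 3)*(g + 3)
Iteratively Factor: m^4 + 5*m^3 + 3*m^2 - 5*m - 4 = (m + 1)*(m^3 + 4*m^2 - m - 4) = (m - 1)*(m + 1)*(m^2 + 5*m + 4) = (m - 1)*(m + 1)*(m + 4)*(m + 1)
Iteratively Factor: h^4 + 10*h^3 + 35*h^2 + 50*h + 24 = (h + 4)*(h^3 + 6*h^2 + 11*h + 6) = (h + 1)*(h + 4)*(h^2 + 5*h + 6) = (h + 1)*(h + 2)*(h + 4)*(h + 3)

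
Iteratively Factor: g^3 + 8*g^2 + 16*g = (g + 4)*(g^2 + 4*g) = g*(g + 4)*(g + 4)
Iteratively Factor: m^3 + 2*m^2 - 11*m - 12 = (m + 1)*(m^2 + m - 12) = (m + 1)*(m + 4)*(m - 3)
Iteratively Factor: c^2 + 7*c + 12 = (c + 3)*(c + 4)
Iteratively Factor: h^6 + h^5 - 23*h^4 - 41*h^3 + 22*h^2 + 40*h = (h - 1)*(h^5 + 2*h^4 - 21*h^3 - 62*h^2 - 40*h) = (h - 1)*(h + 1)*(h^4 + h^3 - 22*h^2 - 40*h) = (h - 5)*(h - 1)*(h + 1)*(h^3 + 6*h^2 + 8*h) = h*(h - 5)*(h - 1)*(h + 1)*(h^2 + 6*h + 8) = h*(h - 5)*(h - 1)*(h + 1)*(h + 2)*(h + 4)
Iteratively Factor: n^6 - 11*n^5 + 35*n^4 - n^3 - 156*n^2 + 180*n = (n - 3)*(n^5 - 8*n^4 + 11*n^3 + 32*n^2 - 60*n) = (n - 3)^2*(n^4 - 5*n^3 - 4*n^2 + 20*n) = (n - 5)*(n - 3)^2*(n^3 - 4*n) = n*(n - 5)*(n - 3)^2*(n^2 - 4) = n*(n - 5)*(n - 3)^2*(n + 2)*(n - 2)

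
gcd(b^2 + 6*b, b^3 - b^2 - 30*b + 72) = b + 6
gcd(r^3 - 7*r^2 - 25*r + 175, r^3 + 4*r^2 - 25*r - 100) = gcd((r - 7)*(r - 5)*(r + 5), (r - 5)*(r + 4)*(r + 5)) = r^2 - 25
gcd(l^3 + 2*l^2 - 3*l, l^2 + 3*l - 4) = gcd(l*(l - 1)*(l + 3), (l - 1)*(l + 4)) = l - 1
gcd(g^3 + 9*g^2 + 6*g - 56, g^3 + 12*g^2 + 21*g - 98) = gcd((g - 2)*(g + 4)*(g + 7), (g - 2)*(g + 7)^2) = g^2 + 5*g - 14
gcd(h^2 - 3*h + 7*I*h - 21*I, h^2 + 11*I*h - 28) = h + 7*I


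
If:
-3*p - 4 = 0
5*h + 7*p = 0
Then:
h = 28/15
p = -4/3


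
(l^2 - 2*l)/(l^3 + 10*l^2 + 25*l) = (l - 2)/(l^2 + 10*l + 25)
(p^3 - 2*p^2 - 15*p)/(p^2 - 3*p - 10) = p*(p + 3)/(p + 2)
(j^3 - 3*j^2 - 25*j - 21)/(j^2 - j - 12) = (j^2 - 6*j - 7)/(j - 4)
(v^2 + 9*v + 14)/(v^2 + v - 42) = (v + 2)/(v - 6)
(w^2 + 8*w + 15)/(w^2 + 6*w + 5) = (w + 3)/(w + 1)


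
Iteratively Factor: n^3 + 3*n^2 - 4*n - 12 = (n + 3)*(n^2 - 4) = (n - 2)*(n + 3)*(n + 2)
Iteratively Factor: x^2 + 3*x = (x + 3)*(x)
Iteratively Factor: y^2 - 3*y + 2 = (y - 1)*(y - 2)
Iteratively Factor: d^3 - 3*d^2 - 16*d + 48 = (d - 4)*(d^2 + d - 12) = (d - 4)*(d + 4)*(d - 3)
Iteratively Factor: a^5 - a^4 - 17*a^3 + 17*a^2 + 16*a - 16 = (a + 1)*(a^4 - 2*a^3 - 15*a^2 + 32*a - 16) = (a - 1)*(a + 1)*(a^3 - a^2 - 16*a + 16) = (a - 1)^2*(a + 1)*(a^2 - 16) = (a - 4)*(a - 1)^2*(a + 1)*(a + 4)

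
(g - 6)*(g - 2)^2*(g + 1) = g^4 - 9*g^3 + 18*g^2 + 4*g - 24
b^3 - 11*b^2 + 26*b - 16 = (b - 8)*(b - 2)*(b - 1)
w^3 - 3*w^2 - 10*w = w*(w - 5)*(w + 2)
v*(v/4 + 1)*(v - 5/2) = v^3/4 + 3*v^2/8 - 5*v/2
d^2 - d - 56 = (d - 8)*(d + 7)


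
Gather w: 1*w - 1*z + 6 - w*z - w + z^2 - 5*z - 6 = -w*z + z^2 - 6*z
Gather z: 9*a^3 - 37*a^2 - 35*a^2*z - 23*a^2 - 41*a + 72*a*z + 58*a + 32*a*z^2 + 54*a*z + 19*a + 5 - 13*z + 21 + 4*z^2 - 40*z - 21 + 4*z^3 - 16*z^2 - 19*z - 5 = 9*a^3 - 60*a^2 + 36*a + 4*z^3 + z^2*(32*a - 12) + z*(-35*a^2 + 126*a - 72)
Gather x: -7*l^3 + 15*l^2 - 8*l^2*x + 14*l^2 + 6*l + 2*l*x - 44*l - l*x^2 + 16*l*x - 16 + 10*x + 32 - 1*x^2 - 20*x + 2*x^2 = -7*l^3 + 29*l^2 - 38*l + x^2*(1 - l) + x*(-8*l^2 + 18*l - 10) + 16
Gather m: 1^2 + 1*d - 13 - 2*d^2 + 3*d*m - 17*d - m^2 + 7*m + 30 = -2*d^2 - 16*d - m^2 + m*(3*d + 7) + 18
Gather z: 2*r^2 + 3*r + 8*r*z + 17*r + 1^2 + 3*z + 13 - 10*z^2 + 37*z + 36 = 2*r^2 + 20*r - 10*z^2 + z*(8*r + 40) + 50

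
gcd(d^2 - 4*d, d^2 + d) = d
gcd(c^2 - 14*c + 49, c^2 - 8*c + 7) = c - 7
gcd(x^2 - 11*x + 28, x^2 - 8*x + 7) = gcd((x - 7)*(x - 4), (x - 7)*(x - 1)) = x - 7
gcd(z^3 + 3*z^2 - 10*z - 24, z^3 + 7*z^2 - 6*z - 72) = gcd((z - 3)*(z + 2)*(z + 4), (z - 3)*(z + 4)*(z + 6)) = z^2 + z - 12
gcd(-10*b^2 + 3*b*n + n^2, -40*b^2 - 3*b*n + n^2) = 5*b + n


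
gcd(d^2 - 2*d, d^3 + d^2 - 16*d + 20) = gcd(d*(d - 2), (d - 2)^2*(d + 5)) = d - 2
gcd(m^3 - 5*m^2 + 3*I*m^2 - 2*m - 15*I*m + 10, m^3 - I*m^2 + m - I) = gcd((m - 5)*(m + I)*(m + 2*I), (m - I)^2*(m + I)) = m + I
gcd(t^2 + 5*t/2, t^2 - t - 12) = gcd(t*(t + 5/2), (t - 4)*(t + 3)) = 1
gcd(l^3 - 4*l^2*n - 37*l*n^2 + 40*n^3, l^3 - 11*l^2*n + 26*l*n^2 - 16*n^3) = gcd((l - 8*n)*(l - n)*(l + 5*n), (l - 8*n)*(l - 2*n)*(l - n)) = l^2 - 9*l*n + 8*n^2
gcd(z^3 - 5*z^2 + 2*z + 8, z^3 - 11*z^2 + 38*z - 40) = z^2 - 6*z + 8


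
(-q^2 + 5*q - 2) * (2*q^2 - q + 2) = -2*q^4 + 11*q^3 - 11*q^2 + 12*q - 4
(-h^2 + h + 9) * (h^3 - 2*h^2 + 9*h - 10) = -h^5 + 3*h^4 - 2*h^3 + h^2 + 71*h - 90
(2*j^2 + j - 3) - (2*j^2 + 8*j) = -7*j - 3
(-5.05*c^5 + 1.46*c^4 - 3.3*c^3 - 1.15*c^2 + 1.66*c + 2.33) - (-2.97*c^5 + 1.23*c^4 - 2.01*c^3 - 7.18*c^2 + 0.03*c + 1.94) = -2.08*c^5 + 0.23*c^4 - 1.29*c^3 + 6.03*c^2 + 1.63*c + 0.39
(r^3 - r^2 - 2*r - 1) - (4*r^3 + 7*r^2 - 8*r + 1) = -3*r^3 - 8*r^2 + 6*r - 2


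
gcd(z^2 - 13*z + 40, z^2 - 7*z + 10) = z - 5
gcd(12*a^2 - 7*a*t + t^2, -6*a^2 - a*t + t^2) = -3*a + t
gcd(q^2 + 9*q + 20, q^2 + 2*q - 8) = q + 4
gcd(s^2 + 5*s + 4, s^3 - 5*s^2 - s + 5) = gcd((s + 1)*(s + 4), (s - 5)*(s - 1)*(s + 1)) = s + 1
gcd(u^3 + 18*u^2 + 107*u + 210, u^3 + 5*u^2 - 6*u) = u + 6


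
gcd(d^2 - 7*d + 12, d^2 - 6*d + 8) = d - 4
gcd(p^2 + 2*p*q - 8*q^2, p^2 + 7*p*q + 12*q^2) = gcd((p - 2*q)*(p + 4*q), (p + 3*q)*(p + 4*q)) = p + 4*q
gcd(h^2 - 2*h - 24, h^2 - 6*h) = h - 6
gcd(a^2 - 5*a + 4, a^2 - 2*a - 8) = a - 4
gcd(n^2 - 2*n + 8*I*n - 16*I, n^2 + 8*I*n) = n + 8*I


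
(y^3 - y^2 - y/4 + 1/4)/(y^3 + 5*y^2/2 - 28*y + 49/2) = (4*y^2 - 1)/(2*(2*y^2 + 7*y - 49))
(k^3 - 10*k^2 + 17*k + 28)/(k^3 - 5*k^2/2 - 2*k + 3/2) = 2*(k^2 - 11*k + 28)/(2*k^2 - 7*k + 3)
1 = 1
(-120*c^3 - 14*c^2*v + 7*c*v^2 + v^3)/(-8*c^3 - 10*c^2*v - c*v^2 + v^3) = (30*c^2 + 11*c*v + v^2)/(2*c^2 + 3*c*v + v^2)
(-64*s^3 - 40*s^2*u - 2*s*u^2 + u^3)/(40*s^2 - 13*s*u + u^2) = (-8*s^2 - 6*s*u - u^2)/(5*s - u)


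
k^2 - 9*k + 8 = (k - 8)*(k - 1)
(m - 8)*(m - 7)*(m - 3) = m^3 - 18*m^2 + 101*m - 168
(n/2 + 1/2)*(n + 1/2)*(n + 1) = n^3/2 + 5*n^2/4 + n + 1/4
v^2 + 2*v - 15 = (v - 3)*(v + 5)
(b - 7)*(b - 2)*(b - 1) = b^3 - 10*b^2 + 23*b - 14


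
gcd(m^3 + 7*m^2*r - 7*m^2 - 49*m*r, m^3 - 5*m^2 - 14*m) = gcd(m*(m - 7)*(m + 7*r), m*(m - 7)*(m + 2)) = m^2 - 7*m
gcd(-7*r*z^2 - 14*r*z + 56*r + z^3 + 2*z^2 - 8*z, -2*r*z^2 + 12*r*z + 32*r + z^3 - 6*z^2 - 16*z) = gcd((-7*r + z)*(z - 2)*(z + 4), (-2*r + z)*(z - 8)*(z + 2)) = 1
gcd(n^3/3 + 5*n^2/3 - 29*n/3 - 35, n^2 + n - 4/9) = 1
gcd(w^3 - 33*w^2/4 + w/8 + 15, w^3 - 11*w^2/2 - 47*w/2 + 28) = w - 8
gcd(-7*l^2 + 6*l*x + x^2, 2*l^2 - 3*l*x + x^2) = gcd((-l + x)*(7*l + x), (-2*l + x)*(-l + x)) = -l + x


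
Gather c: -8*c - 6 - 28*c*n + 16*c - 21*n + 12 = c*(8 - 28*n) - 21*n + 6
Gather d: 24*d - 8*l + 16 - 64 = 24*d - 8*l - 48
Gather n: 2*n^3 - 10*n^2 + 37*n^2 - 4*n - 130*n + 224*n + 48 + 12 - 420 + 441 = 2*n^3 + 27*n^2 + 90*n + 81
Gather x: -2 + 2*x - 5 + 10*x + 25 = 12*x + 18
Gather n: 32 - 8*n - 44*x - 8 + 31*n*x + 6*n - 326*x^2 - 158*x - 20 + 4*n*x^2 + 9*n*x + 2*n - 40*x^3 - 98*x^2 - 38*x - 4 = n*(4*x^2 + 40*x) - 40*x^3 - 424*x^2 - 240*x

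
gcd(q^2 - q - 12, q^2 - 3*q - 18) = q + 3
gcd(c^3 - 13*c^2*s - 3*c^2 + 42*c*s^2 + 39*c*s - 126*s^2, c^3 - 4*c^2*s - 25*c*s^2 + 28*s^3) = -c + 7*s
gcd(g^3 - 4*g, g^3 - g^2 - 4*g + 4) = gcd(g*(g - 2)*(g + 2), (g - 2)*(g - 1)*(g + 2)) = g^2 - 4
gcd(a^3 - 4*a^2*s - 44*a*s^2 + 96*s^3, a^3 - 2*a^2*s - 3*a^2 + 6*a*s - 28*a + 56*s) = -a + 2*s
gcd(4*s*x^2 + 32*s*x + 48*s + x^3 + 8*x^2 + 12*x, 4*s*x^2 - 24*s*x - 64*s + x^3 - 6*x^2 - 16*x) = 4*s*x + 8*s + x^2 + 2*x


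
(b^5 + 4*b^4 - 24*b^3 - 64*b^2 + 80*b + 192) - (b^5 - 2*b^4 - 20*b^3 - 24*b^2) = 6*b^4 - 4*b^3 - 40*b^2 + 80*b + 192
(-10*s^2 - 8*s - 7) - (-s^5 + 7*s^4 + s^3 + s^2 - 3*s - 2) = s^5 - 7*s^4 - s^3 - 11*s^2 - 5*s - 5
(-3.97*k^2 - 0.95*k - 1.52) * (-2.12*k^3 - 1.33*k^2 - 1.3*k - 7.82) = 8.4164*k^5 + 7.2941*k^4 + 9.6469*k^3 + 34.302*k^2 + 9.405*k + 11.8864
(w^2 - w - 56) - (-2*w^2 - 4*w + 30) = 3*w^2 + 3*w - 86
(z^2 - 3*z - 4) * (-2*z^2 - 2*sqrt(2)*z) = -2*z^4 - 2*sqrt(2)*z^3 + 6*z^3 + 8*z^2 + 6*sqrt(2)*z^2 + 8*sqrt(2)*z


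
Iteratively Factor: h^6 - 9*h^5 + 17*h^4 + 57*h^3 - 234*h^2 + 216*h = (h - 3)*(h^5 - 6*h^4 - h^3 + 54*h^2 - 72*h) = (h - 3)*(h + 3)*(h^4 - 9*h^3 + 26*h^2 - 24*h) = h*(h - 3)*(h + 3)*(h^3 - 9*h^2 + 26*h - 24) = h*(h - 3)*(h - 2)*(h + 3)*(h^2 - 7*h + 12) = h*(h - 4)*(h - 3)*(h - 2)*(h + 3)*(h - 3)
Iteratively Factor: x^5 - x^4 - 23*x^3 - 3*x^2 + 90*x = (x - 5)*(x^4 + 4*x^3 - 3*x^2 - 18*x) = (x - 5)*(x + 3)*(x^3 + x^2 - 6*x) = (x - 5)*(x + 3)^2*(x^2 - 2*x) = x*(x - 5)*(x + 3)^2*(x - 2)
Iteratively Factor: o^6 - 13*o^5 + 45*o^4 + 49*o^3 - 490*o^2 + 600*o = (o - 2)*(o^5 - 11*o^4 + 23*o^3 + 95*o^2 - 300*o) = (o - 5)*(o - 2)*(o^4 - 6*o^3 - 7*o^2 + 60*o) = (o - 5)*(o - 2)*(o + 3)*(o^3 - 9*o^2 + 20*o) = (o - 5)^2*(o - 2)*(o + 3)*(o^2 - 4*o) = o*(o - 5)^2*(o - 2)*(o + 3)*(o - 4)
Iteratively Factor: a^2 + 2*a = (a)*(a + 2)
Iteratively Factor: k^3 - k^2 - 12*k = (k + 3)*(k^2 - 4*k) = k*(k + 3)*(k - 4)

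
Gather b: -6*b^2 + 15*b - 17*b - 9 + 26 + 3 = -6*b^2 - 2*b + 20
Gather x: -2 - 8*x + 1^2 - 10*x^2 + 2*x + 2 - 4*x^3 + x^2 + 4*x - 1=-4*x^3 - 9*x^2 - 2*x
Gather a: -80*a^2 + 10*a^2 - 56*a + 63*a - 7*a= -70*a^2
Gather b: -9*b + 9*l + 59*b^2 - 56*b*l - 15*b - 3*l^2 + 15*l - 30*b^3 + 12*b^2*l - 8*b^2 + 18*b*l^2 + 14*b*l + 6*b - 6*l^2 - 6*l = -30*b^3 + b^2*(12*l + 51) + b*(18*l^2 - 42*l - 18) - 9*l^2 + 18*l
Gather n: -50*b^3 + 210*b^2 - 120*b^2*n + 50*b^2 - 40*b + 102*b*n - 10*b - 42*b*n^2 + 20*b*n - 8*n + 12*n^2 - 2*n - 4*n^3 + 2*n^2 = -50*b^3 + 260*b^2 - 50*b - 4*n^3 + n^2*(14 - 42*b) + n*(-120*b^2 + 122*b - 10)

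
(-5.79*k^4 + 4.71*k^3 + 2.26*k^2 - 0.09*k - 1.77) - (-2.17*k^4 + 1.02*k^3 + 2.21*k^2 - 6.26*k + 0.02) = -3.62*k^4 + 3.69*k^3 + 0.0499999999999998*k^2 + 6.17*k - 1.79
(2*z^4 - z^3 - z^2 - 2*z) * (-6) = -12*z^4 + 6*z^3 + 6*z^2 + 12*z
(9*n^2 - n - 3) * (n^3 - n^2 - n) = 9*n^5 - 10*n^4 - 11*n^3 + 4*n^2 + 3*n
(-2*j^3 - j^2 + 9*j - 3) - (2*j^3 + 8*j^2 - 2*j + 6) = -4*j^3 - 9*j^2 + 11*j - 9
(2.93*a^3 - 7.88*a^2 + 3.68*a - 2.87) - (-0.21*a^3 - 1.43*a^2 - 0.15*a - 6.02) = 3.14*a^3 - 6.45*a^2 + 3.83*a + 3.15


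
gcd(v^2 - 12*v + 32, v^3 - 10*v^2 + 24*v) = v - 4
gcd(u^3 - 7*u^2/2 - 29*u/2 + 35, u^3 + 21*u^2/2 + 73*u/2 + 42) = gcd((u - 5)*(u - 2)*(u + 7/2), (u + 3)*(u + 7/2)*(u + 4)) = u + 7/2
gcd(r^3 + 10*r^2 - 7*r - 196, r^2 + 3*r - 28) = r^2 + 3*r - 28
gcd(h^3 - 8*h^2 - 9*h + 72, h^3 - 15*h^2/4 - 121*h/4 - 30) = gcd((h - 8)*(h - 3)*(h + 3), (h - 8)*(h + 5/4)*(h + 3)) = h^2 - 5*h - 24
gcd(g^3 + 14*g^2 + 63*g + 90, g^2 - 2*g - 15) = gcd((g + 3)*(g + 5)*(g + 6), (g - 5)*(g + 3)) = g + 3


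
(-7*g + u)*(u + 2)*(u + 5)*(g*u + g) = -7*g^2*u^3 - 56*g^2*u^2 - 119*g^2*u - 70*g^2 + g*u^4 + 8*g*u^3 + 17*g*u^2 + 10*g*u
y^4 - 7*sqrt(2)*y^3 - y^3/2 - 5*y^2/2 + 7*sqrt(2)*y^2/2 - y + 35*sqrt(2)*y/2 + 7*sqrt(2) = (y - 2)*(y + 1/2)*(y + 1)*(y - 7*sqrt(2))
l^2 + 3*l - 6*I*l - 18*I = (l + 3)*(l - 6*I)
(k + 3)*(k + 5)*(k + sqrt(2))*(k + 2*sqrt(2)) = k^4 + 3*sqrt(2)*k^3 + 8*k^3 + 19*k^2 + 24*sqrt(2)*k^2 + 32*k + 45*sqrt(2)*k + 60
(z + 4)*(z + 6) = z^2 + 10*z + 24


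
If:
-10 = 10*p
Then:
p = -1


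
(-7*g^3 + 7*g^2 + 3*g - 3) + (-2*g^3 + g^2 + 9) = -9*g^3 + 8*g^2 + 3*g + 6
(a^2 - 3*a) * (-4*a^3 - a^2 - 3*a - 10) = -4*a^5 + 11*a^4 - a^2 + 30*a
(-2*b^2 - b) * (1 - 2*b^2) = 4*b^4 + 2*b^3 - 2*b^2 - b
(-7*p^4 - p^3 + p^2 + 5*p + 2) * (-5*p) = 35*p^5 + 5*p^4 - 5*p^3 - 25*p^2 - 10*p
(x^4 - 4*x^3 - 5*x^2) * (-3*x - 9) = -3*x^5 + 3*x^4 + 51*x^3 + 45*x^2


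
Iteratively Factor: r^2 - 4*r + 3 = (r - 3)*(r - 1)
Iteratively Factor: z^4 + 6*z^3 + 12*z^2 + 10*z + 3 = (z + 3)*(z^3 + 3*z^2 + 3*z + 1) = (z + 1)*(z + 3)*(z^2 + 2*z + 1) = (z + 1)^2*(z + 3)*(z + 1)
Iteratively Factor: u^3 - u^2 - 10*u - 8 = (u + 1)*(u^2 - 2*u - 8) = (u + 1)*(u + 2)*(u - 4)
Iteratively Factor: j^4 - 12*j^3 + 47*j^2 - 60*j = (j - 4)*(j^3 - 8*j^2 + 15*j) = j*(j - 4)*(j^2 - 8*j + 15) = j*(j - 4)*(j - 3)*(j - 5)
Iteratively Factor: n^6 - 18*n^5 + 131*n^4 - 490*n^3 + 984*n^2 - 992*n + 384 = (n - 2)*(n^5 - 16*n^4 + 99*n^3 - 292*n^2 + 400*n - 192) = (n - 3)*(n - 2)*(n^4 - 13*n^3 + 60*n^2 - 112*n + 64) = (n - 3)*(n - 2)*(n - 1)*(n^3 - 12*n^2 + 48*n - 64) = (n - 4)*(n - 3)*(n - 2)*(n - 1)*(n^2 - 8*n + 16) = (n - 4)^2*(n - 3)*(n - 2)*(n - 1)*(n - 4)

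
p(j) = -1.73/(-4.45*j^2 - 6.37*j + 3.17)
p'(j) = -1.73*(8.9*j + 6.37)/(-4.45*j^2 - 6.37*j + 3.17)^2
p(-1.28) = -0.43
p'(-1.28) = 0.53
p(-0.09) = -0.47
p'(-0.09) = -0.70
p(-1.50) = -0.64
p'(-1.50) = 1.64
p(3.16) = 0.03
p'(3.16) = -0.02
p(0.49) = 1.70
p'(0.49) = -17.85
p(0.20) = -1.01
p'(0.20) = -4.78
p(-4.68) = 0.03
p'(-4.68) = 0.01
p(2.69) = 0.04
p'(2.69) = -0.02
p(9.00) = 0.00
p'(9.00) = -0.00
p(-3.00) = 0.10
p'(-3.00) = 0.11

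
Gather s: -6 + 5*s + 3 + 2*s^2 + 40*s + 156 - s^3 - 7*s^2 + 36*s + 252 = -s^3 - 5*s^2 + 81*s + 405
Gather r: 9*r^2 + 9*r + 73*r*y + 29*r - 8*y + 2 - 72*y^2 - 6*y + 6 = 9*r^2 + r*(73*y + 38) - 72*y^2 - 14*y + 8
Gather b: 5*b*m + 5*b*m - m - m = 10*b*m - 2*m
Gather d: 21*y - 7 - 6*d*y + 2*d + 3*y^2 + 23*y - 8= d*(2 - 6*y) + 3*y^2 + 44*y - 15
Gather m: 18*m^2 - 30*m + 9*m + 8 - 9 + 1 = 18*m^2 - 21*m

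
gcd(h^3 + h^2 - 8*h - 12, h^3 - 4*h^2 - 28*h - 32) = h^2 + 4*h + 4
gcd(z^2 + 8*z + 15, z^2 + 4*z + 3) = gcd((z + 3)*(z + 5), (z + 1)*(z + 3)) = z + 3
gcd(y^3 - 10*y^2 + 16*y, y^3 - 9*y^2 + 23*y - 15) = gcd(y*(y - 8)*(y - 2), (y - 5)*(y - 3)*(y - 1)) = 1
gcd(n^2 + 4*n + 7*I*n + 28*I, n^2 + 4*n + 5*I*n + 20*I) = n + 4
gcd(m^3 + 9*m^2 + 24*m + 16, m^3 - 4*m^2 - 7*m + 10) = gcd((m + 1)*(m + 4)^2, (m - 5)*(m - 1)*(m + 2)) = 1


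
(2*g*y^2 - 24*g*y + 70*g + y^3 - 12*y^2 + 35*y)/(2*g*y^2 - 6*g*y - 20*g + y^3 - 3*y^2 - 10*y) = (y - 7)/(y + 2)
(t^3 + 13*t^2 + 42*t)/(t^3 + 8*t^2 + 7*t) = (t + 6)/(t + 1)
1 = 1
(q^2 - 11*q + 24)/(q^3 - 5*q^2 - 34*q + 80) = (q - 3)/(q^2 + 3*q - 10)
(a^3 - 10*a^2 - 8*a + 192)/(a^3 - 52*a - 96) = (a^2 - 2*a - 24)/(a^2 + 8*a + 12)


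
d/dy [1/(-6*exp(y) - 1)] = 6*exp(y)/(6*exp(y) + 1)^2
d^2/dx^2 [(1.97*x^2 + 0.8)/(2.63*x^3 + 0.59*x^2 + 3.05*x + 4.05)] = (27.252586*x^6 - 1.4210854715202e-14*x^5 - 28.41189*x^4 - 280.99664*x^3 + 11.93019*x^2 - 42.4896*x + 75.68665)/(18.191447*x^9 + 12.242913*x^8 + 66.036144*x^7 + 112.641824*x^6 + 114.28815*x^5 + 215.61729*x^4 + 201.5162*x^3 + 142.0578*x^2 + 150.082875*x + 66.430125)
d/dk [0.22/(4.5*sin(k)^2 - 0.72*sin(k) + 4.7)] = (0.1584 - 1.98*sin(k))*cos(k)/(4.5*sin(k)^2 - 0.72*sin(k) + 4.7)^2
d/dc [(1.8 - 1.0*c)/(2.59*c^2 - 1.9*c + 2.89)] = (2.59*c^2 - 9.324*c + 0.53)/(6.7081*c^4 - 9.842*c^3 + 18.5802*c^2 - 10.982*c + 8.3521)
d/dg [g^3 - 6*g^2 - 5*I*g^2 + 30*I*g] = 3*g^2 - 12*g - 10*I*g + 30*I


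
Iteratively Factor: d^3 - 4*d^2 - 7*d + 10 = (d + 2)*(d^2 - 6*d + 5) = (d - 5)*(d + 2)*(d - 1)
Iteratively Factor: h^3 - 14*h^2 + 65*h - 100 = (h - 5)*(h^2 - 9*h + 20) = (h - 5)*(h - 4)*(h - 5)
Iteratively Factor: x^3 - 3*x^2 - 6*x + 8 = (x - 1)*(x^2 - 2*x - 8) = (x - 1)*(x + 2)*(x - 4)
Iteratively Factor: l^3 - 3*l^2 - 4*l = (l + 1)*(l^2 - 4*l) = (l - 4)*(l + 1)*(l)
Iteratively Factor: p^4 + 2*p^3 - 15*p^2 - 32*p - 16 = (p + 1)*(p^3 + p^2 - 16*p - 16) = (p + 1)^2*(p^2 - 16) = (p + 1)^2*(p + 4)*(p - 4)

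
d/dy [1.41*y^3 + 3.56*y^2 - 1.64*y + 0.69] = 4.23*y^2 + 7.12*y - 1.64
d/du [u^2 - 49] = 2*u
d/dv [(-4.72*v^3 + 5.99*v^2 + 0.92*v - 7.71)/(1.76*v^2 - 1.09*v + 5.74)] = (-8.3072*v^4 + 10.2896*v^3 - 89.4267*v^2 + 95.9044*v - 3.1231)/(3.0976*v^4 - 3.8368*v^3 + 21.3929*v^2 - 12.5132*v + 32.9476)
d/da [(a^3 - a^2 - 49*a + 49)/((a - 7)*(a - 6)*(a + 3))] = (-9*a^2 - 22*a - 129)/(a^4 - 6*a^3 - 27*a^2 + 108*a + 324)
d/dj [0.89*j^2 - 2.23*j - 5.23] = 1.78*j - 2.23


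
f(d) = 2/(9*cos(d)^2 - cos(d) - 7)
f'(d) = 2*(18*sin(d)*cos(d) - sin(d))/(9*cos(d)^2 - cos(d) - 7)^2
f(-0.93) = -0.46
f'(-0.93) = -0.82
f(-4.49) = -0.32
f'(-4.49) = -0.24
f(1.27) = -0.31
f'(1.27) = 0.20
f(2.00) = -0.40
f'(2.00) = -0.61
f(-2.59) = 5.26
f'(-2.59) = 118.47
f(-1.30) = -0.30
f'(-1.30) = -0.17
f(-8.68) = -1.43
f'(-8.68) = 9.85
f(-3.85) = -1.90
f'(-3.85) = -17.30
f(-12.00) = -1.39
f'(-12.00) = 7.39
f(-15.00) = -1.91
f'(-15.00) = 17.44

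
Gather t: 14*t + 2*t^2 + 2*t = 2*t^2 + 16*t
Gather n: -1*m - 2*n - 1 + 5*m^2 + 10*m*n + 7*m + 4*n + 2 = 5*m^2 + 6*m + n*(10*m + 2) + 1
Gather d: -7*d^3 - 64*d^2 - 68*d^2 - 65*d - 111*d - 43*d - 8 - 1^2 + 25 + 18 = -7*d^3 - 132*d^2 - 219*d + 34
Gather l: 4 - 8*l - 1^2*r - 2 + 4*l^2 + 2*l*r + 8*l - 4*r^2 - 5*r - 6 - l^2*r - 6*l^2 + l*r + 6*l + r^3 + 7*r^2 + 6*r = l^2*(-r - 2) + l*(3*r + 6) + r^3 + 3*r^2 - 4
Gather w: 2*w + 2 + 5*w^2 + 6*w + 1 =5*w^2 + 8*w + 3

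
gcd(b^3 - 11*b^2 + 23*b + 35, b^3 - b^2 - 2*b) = b + 1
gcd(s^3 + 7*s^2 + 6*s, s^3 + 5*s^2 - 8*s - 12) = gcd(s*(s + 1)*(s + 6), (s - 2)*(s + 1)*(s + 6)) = s^2 + 7*s + 6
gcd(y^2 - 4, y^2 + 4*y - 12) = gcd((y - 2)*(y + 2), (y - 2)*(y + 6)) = y - 2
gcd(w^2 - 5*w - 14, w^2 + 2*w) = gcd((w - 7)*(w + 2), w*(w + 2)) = w + 2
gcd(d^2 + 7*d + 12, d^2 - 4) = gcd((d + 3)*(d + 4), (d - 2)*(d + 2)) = 1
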